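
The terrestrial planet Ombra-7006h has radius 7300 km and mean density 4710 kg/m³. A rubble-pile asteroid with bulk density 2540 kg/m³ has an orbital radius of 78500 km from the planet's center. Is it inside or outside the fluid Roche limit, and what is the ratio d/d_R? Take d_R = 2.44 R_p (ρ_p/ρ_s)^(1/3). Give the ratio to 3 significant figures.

outside; d/d_R ≈ 3.59

d_R = 2.44 × (7300 km) × (4710/2540)^(1/3) = 21880 km
d/d_R = (78500) / (21880) = 3.59
Since d/d_R > 1, the body is outside the Roche limit.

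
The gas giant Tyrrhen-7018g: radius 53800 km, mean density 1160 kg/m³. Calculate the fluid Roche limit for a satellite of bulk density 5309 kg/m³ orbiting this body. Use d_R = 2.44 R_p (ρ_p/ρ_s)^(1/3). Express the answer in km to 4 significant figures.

d_R = 2.44 × 53800 km × (1160/5309)^(1/3)
    = 79070 km

79070 km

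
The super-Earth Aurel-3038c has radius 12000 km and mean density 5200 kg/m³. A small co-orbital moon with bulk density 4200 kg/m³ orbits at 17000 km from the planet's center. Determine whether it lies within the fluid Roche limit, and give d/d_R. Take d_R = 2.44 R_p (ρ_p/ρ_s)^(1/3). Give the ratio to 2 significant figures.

inside; d/d_R ≈ 0.54

d_R = 2.44 × (12000 km) × (5200/4200)^(1/3) = 31440 km
d/d_R = (17000) / (31440) = 0.54
Since d/d_R < 1, the body is inside the Roche limit.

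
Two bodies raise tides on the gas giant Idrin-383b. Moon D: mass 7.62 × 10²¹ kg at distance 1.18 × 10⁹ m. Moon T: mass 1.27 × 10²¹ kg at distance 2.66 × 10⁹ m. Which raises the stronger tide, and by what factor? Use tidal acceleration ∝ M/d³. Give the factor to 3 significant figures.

Moon D, by a factor of ≈ 68.7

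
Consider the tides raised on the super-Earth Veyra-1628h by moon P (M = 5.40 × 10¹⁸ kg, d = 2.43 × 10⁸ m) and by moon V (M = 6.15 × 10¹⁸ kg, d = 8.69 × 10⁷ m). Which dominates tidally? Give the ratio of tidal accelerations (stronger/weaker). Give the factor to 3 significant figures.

Tidal stretch scales as M/d³; compute that for each body.
Moon P: (5.40 × 10¹⁸) / (2.43 × 10⁸)³ = 3.763 × 10⁻⁷
Moon V: (6.15 × 10¹⁸) / (8.69 × 10⁷)³ = 9.372 × 10⁻⁶
Ratio (larger/smaller) = 24.9

Moon V, by a factor of ≈ 24.9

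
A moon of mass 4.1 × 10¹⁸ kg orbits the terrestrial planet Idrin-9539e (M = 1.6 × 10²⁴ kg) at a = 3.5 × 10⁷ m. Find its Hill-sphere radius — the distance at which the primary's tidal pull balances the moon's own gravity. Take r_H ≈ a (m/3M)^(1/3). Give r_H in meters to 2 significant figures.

r_H ≈ a (m/3M)^(1/3)
    = (3.5 × 10⁷) × (4.1 × 10¹⁸ / (3 × 1.6 × 10²⁴))^(1/3)
    = 3.3 × 10⁵ m

3.3 × 10⁵ m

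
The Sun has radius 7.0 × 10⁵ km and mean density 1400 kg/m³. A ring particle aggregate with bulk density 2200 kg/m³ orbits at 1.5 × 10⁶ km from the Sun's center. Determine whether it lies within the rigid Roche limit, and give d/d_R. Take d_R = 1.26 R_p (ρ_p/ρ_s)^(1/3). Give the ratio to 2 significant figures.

d_R = 1.26 × (7.0 × 10⁵ km) × (1400/2200)^(1/3) = 7.586 × 10⁵ km
d/d_R = (1.5 × 10⁶) / (7.586 × 10⁵) = 2.0
Since d/d_R > 1, the body is outside the Roche limit.

outside; d/d_R ≈ 2.0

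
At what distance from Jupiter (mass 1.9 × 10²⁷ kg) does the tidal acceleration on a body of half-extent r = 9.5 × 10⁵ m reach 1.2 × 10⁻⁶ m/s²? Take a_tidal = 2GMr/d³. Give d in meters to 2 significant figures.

5.9 × 10⁹ m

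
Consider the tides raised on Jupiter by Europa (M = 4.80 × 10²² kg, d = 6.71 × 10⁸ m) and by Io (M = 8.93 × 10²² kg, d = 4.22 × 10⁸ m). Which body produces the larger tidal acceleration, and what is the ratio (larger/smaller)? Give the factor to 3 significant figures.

Io, by a factor of ≈ 7.48

Tidal acceleration ∝ M/d³, so compare M/d³ for each.
Europa: (4.80 × 10²²) / (6.71 × 10⁸)³ = 1.589 × 10⁻⁴
Io: (8.93 × 10²²) / (4.22 × 10⁸)³ = 1.188 × 10⁻³
Ratio (larger/smaller) = 7.48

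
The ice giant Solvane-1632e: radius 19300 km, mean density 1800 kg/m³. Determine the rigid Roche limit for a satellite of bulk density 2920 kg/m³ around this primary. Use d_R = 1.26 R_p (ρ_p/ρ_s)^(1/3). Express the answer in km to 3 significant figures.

20700 km

d_R = 1.26 × 19300 km × (1800/2920)^(1/3)
    = 20700 km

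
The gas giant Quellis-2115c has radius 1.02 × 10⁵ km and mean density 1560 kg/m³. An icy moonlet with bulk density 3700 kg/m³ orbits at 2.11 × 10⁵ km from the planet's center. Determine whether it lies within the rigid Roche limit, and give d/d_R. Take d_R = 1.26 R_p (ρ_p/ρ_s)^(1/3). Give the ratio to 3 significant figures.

d_R = 1.26 × (1.02 × 10⁵ km) × (1560/3700)^(1/3) = 96370 km
d/d_R = (2.11 × 10⁵) / (96370) = 2.19
Since d/d_R > 1, the body is outside the Roche limit.

outside; d/d_R ≈ 2.19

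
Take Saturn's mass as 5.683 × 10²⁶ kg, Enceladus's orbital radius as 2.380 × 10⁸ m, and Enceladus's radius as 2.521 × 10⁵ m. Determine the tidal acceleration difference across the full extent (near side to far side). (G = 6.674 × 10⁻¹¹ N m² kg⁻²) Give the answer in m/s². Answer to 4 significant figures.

2.837 × 10⁻³ m/s²

a_tidal = 4GMr/d³
        = 4 × (6.674 × 10⁻¹¹) × (5.683 × 10²⁶) × (2.521 × 10⁵) / (2.380 × 10⁸)³
        = 2.837 × 10⁻³ m/s²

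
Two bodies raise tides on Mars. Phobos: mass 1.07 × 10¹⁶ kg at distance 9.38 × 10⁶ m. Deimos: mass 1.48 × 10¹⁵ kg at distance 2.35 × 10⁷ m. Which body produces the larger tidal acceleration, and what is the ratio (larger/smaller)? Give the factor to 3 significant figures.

Phobos, by a factor of ≈ 114

Tidal stretch scales as M/d³; compute that for each body.
Phobos: (1.07 × 10¹⁶) / (9.38 × 10⁶)³ = 1.297 × 10⁻⁵
Deimos: (1.48 × 10¹⁵) / (2.35 × 10⁷)³ = 1.140 × 10⁻⁷
Ratio (larger/smaller) = 114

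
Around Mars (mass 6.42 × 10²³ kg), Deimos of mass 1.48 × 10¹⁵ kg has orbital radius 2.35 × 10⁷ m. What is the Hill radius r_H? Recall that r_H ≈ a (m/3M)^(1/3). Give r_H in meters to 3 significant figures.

r_H ≈ a (m/3M)^(1/3)
    = (2.35 × 10⁷) × (1.48 × 10¹⁵ / (3 × 6.42 × 10²³))^(1/3)
    = 2.15 × 10⁴ m

2.15 × 10⁴ m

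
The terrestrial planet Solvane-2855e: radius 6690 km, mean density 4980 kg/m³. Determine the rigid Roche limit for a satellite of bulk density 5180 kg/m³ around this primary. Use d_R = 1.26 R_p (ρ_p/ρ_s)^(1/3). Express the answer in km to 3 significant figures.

d_R = 1.26 × 6690 km × (4980/5180)^(1/3)
    = 8320 km

8320 km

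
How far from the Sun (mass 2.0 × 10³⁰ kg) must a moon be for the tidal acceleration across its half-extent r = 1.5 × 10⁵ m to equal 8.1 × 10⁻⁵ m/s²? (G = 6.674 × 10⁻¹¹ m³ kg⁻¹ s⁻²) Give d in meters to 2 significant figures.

2GMr/d³ = a_tidal  ⇒  d = (2GMr / a_tidal)^(1/3)
d = (2 × 6.674×10⁻¹¹ × (2.0 × 10³⁰) × (1.5 × 10⁵) / (8.1 × 10⁻⁵))^(1/3)
  = 7.9 × 10⁹ m

7.9 × 10⁹ m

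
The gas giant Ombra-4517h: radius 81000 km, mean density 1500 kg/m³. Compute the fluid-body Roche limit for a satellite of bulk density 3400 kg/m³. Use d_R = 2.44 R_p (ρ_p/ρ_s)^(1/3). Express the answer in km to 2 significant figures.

d_R = 2.44 × 81000 km × (1500/3400)^(1/3)
    = 1.5 × 10⁵ km

1.5 × 10⁵ km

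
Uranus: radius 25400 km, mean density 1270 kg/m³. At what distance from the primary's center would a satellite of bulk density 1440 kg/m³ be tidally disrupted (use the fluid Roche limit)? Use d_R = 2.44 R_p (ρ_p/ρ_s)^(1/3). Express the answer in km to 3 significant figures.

59400 km

d_R = 2.44 × 25400 km × (1270/1440)^(1/3)
    = 59400 km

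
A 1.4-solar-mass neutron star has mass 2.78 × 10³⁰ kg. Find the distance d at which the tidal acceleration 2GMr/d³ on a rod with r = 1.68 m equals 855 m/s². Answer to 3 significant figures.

2GMr/d³ = a_tidal  ⇒  d = (2GMr / a_tidal)^(1/3)
d = (2 × 6.674×10⁻¹¹ × (2.78 × 10³⁰) × (1.68) / (855))^(1/3)
  = 9.00 × 10⁵ m

9.00 × 10⁵ m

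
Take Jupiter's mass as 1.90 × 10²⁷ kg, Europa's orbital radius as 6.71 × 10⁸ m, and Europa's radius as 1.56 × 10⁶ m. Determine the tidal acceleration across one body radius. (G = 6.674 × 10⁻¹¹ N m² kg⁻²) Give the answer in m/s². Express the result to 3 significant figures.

Δg = 2GMr/d³
   = 2 × (6.674 × 10⁻¹¹) × (1.90 × 10²⁷) × (1.56 × 10⁶) / (6.71 × 10⁸)³
   = 1.31 × 10⁻³ m/s²

1.31 × 10⁻³ m/s²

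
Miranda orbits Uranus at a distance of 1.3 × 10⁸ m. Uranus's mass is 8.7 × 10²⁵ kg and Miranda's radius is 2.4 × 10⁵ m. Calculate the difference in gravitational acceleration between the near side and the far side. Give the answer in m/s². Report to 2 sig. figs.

a_tidal = 4GMr/d³
        = 4 × (6.674 × 10⁻¹¹) × (8.7 × 10²⁵) × (2.4 × 10⁵) / (1.3 × 10⁸)³
        = 2.5 × 10⁻³ m/s²

2.5 × 10⁻³ m/s²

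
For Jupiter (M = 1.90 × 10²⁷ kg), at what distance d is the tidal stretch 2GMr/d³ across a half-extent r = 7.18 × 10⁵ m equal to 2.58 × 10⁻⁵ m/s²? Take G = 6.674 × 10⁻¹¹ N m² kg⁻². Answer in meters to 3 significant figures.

1.92 × 10⁹ m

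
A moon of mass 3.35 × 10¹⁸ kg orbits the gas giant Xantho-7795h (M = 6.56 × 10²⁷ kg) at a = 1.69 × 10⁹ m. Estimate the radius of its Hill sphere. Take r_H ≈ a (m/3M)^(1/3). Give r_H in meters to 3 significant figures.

9.37 × 10⁵ m

r_H ≈ a (m/3M)^(1/3)
    = (1.69 × 10⁹) × (3.35 × 10¹⁸ / (3 × 6.56 × 10²⁷))^(1/3)
    = 9.37 × 10⁵ m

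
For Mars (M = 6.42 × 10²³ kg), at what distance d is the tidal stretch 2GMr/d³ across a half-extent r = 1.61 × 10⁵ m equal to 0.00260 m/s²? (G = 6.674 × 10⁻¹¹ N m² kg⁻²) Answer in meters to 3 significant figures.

2GMr/d³ = a_tidal  ⇒  d = (2GMr / a_tidal)^(1/3)
d = (2 × 6.674×10⁻¹¹ × (6.42 × 10²³) × (1.61 × 10⁵) / (0.00260))^(1/3)
  = 1.74 × 10⁷ m

1.74 × 10⁷ m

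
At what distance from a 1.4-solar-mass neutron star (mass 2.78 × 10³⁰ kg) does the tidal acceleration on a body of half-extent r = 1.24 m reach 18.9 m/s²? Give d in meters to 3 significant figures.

2.90 × 10⁶ m

2GMr/d³ = a_tidal  ⇒  d = (2GMr / a_tidal)^(1/3)
d = (2 × 6.674×10⁻¹¹ × (2.78 × 10³⁰) × (1.24) / (18.9))^(1/3)
  = 2.90 × 10⁶ m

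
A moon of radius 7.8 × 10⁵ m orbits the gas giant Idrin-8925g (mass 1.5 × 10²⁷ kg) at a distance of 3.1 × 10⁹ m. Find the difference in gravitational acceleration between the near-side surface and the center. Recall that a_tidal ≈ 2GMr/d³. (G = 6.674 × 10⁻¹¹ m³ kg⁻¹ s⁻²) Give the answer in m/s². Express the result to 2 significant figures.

Δa = 2GMr/d³
   = 2 × (6.674 × 10⁻¹¹) × (1.5 × 10²⁷) × (7.8 × 10⁵) / (3.1 × 10⁹)³
   = 5.2 × 10⁻⁶ m/s²

5.2 × 10⁻⁶ m/s²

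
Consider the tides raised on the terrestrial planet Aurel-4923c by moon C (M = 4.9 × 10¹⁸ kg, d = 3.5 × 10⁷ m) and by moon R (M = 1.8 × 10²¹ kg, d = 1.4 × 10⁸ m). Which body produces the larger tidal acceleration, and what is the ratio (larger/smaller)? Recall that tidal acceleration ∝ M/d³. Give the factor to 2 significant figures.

Moon R, by a factor of ≈ 5.7

Tidal stretch scales as M/d³; compute that for each body.
Moon C: (4.9 × 10¹⁸) / (3.5 × 10⁷)³ = 1.143 × 10⁻⁴
Moon R: (1.8 × 10²¹) / (1.4 × 10⁸)³ = 6.560 × 10⁻⁴
Ratio (larger/smaller) = 5.7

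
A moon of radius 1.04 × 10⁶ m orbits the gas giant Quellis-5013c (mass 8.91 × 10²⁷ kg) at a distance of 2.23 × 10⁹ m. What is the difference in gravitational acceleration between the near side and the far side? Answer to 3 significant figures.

2.23 × 10⁻⁴ m/s²

Δa = 4GMr/d³
   = 4 × (6.674 × 10⁻¹¹) × (8.91 × 10²⁷) × (1.04 × 10⁶) / (2.23 × 10⁹)³
   = 2.23 × 10⁻⁴ m/s²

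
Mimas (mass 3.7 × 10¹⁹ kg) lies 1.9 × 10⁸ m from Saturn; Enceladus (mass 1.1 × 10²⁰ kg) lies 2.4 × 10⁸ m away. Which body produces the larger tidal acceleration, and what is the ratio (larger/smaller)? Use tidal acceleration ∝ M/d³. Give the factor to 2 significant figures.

Tidal acceleration ∝ M/d³, so compare M/d³ for each.
Mimas: (3.7 × 10¹⁹) / (1.9 × 10⁸)³ = 5.394 × 10⁻⁶
Enceladus: (1.1 × 10²⁰) / (2.4 × 10⁸)³ = 7.957 × 10⁻⁶
Ratio (larger/smaller) = 1.5

Enceladus, by a factor of ≈ 1.5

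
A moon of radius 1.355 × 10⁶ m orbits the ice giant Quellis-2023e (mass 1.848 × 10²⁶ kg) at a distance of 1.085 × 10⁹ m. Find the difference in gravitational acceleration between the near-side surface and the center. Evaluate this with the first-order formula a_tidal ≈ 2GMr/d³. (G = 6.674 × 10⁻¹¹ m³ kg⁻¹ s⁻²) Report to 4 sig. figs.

2.617 × 10⁻⁵ m/s²

Differencing GM/(d−r)² and GM/d² to first order in r/d gives 2GMr/d³.
a_tidal = 2GMr/d³
        = 2 × (6.674 × 10⁻¹¹) × (1.848 × 10²⁶) × (1.355 × 10⁶) / (1.085 × 10⁹)³
        = 2.617 × 10⁻⁵ m/s²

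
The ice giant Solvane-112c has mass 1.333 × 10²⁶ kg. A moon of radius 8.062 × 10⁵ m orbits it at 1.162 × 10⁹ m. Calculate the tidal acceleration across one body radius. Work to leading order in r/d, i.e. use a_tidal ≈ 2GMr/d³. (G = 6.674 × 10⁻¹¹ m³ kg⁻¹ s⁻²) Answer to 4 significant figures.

a_tidal = 2GMr/d³
        = 2 × (6.674 × 10⁻¹¹) × (1.333 × 10²⁶) × (8.062 × 10⁵) / (1.162 × 10⁹)³
        = 9.143 × 10⁻⁶ m/s²

9.143 × 10⁻⁶ m/s²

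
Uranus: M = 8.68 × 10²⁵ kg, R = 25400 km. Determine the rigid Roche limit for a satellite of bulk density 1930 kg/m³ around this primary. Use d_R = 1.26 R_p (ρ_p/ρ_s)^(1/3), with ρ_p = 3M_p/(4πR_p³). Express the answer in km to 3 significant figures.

27800 km

ρ_p = 3M_p/(4πR_p³) = 3 × (8.68 × 10²⁵) / (4π × (2.54 × 10⁷ m)³) = 1260 kg/m³
d_R = 1.26 × 25400 km × (1260/1930)^(1/3)
    = 27800 km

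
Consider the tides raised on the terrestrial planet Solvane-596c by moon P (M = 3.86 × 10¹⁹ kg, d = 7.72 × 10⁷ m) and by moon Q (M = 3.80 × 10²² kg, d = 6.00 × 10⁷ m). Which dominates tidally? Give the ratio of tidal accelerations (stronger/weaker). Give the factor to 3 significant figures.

Moon Q, by a factor of ≈ 2100

Tidal acceleration ∝ M/d³, so compare M/d³ for each.
Moon P: (3.86 × 10¹⁹) / (7.72 × 10⁷)³ = 8.389 × 10⁻⁵
Moon Q: (3.80 × 10²²) / (6.00 × 10⁷)³ = 1.759 × 10⁻¹
Ratio (larger/smaller) = 2100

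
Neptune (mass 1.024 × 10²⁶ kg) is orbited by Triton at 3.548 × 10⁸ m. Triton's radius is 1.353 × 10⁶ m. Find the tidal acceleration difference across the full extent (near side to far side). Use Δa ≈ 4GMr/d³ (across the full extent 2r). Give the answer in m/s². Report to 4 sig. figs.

8.281 × 10⁻⁴ m/s²

a_tidal = 4GMr/d³
        = 4 × (6.674 × 10⁻¹¹) × (1.024 × 10²⁶) × (1.353 × 10⁶) / (3.548 × 10⁸)³
        = 8.281 × 10⁻⁴ m/s²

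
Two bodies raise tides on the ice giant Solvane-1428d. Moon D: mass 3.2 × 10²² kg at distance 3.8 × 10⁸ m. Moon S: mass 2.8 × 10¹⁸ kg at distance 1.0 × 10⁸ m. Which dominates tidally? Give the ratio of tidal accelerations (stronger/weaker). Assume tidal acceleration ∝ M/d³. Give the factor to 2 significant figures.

Tidal stretch scales as M/d³; compute that for each body.
Moon D: (3.2 × 10²²) / (3.8 × 10⁸)³ = 5.832 × 10⁻⁴
Moon S: (2.8 × 10¹⁸) / (1.0 × 10⁸)³ = 2.800 × 10⁻⁶
Ratio (larger/smaller) = 210

Moon D, by a factor of ≈ 210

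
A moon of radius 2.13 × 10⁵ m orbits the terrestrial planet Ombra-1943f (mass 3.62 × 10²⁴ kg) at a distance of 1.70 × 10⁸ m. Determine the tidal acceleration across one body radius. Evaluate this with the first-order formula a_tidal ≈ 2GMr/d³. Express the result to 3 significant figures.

Differencing GM/(d−r)² and GM/d² to first order in r/d gives 2GMr/d³.
a_tidal = 2GMr/d³
        = 2 × (6.674 × 10⁻¹¹) × (3.62 × 10²⁴) × (2.13 × 10⁵) / (1.70 × 10⁸)³
        = 2.09 × 10⁻⁵ m/s²

2.09 × 10⁻⁵ m/s²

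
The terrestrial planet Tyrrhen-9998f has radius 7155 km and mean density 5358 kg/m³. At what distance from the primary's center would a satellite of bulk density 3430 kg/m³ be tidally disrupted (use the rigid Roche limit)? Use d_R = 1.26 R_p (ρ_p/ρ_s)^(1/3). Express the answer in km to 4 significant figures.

d_R = 1.26 × 7155 km × (5358/3430)^(1/3)
    = 10460 km

10460 km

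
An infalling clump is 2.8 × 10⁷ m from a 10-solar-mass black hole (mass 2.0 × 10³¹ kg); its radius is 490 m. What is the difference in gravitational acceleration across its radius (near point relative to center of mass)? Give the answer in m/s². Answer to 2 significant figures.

The tidal stretch is the gradient of GM/d² times the body's extent r, hence the 1/d³ dependence.
a_tidal = 2GMr/d³
        = 2 × (6.674 × 10⁻¹¹) × (2.0 × 10³¹) × (490) / (2.8 × 10⁷)³
        = 6.0 × 10¹ m/s²

6.0 × 10¹ m/s²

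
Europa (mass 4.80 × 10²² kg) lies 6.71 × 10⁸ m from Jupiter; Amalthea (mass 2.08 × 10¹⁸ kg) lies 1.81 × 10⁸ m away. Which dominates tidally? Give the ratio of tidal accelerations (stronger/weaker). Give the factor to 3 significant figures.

Tidal acceleration ∝ M/d³, so compare M/d³ for each.
Europa: (4.80 × 10²²) / (6.71 × 10⁸)³ = 1.589 × 10⁻⁴
Amalthea: (2.08 × 10¹⁸) / (1.81 × 10⁸)³ = 3.508 × 10⁻⁷
Ratio (larger/smaller) = 453

Europa, by a factor of ≈ 453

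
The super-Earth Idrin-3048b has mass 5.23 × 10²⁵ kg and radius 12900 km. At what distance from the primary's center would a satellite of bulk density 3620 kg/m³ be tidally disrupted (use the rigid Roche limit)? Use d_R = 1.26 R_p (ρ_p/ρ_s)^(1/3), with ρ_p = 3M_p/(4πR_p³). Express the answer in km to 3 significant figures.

ρ_p = 3M_p/(4πR_p³) = 3 × (5.23 × 10²⁵) / (4π × (1.29 × 10⁷ m)³) = 5820 kg/m³
d_R = 1.26 × 12900 km × (5820/3620)^(1/3)
    = 19000 km

19000 km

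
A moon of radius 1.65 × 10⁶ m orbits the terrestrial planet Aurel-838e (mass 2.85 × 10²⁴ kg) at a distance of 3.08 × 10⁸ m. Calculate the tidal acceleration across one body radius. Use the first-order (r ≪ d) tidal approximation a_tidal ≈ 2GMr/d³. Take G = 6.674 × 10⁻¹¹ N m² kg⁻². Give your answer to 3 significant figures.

2.15 × 10⁻⁵ m/s²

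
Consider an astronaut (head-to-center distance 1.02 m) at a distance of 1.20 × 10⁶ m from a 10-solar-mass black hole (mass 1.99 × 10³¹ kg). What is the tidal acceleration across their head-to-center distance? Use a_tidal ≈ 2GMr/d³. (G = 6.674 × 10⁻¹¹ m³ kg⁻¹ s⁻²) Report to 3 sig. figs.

Differencing GM/(d−r)² and GM/d² to first order in r/d gives 2GMr/d³.
Δa = 2GMr/d³
   = 2 × (6.674 × 10⁻¹¹) × (1.99 × 10³¹) × (1.02) / (1.20 × 10⁶)³
   = 1.57 × 10³ m/s²

1.57 × 10³ m/s²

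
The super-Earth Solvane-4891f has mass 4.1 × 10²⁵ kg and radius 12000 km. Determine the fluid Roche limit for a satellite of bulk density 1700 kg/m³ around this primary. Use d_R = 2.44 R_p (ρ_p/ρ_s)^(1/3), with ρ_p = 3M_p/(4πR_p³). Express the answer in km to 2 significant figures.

44000 km

ρ_p = 3M_p/(4πR_p³) = 3 × (4.1 × 10²⁵) / (4π × (1.2 × 10⁷ m)³) = 5700 kg/m³
d_R = 2.44 × 12000 km × (5700/1700)^(1/3)
    = 44000 km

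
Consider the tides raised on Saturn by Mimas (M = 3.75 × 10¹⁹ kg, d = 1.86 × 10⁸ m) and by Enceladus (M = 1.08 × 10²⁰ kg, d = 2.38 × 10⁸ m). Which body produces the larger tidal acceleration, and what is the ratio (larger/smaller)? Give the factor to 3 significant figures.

Enceladus, by a factor of ≈ 1.37

Compare M/d³ for the two perturbers:
Mimas: (3.75 × 10¹⁹) / (1.86 × 10⁸)³ = 5.828 × 10⁻⁶
Enceladus: (1.08 × 10²⁰) / (2.38 × 10⁸)³ = 8.011 × 10⁻⁶
Ratio (larger/smaller) = 1.37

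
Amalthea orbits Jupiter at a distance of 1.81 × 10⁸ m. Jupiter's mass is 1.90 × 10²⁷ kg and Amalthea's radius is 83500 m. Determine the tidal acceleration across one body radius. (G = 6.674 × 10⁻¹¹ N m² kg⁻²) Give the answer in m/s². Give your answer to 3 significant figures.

3.57 × 10⁻³ m/s²

Δg = 2GMr/d³
   = 2 × (6.674 × 10⁻¹¹) × (1.90 × 10²⁷) × (83500) / (1.81 × 10⁸)³
   = 3.57 × 10⁻³ m/s²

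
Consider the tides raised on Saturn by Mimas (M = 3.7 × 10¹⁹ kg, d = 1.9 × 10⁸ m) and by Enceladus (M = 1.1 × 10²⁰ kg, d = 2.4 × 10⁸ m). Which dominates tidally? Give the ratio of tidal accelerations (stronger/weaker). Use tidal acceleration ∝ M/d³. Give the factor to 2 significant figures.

Enceladus, by a factor of ≈ 1.5

Compare M/d³ for the two perturbers:
Mimas: (3.7 × 10¹⁹) / (1.9 × 10⁸)³ = 5.394 × 10⁻⁶
Enceladus: (1.1 × 10²⁰) / (2.4 × 10⁸)³ = 7.957 × 10⁻⁶
Ratio (larger/smaller) = 1.5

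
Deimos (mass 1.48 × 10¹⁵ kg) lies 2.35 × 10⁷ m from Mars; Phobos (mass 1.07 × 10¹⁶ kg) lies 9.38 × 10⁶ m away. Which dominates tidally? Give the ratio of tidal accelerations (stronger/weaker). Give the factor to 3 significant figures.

Phobos, by a factor of ≈ 114

Tidal stretch scales as M/d³; compute that for each body.
Deimos: (1.48 × 10¹⁵) / (2.35 × 10⁷)³ = 1.140 × 10⁻⁷
Phobos: (1.07 × 10¹⁶) / (9.38 × 10⁶)³ = 1.297 × 10⁻⁵
Ratio (larger/smaller) = 114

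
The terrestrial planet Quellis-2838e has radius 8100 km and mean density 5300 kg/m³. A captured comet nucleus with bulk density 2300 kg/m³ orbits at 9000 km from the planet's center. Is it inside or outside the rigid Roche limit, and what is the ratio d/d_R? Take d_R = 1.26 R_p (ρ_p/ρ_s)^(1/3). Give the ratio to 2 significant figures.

inside; d/d_R ≈ 0.67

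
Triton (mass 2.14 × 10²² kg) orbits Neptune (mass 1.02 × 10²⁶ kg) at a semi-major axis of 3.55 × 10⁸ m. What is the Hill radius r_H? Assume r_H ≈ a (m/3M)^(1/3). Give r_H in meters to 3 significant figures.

r_H ≈ a (m/3M)^(1/3)
    = (3.55 × 10⁸) × (2.14 × 10²² / (3 × 1.02 × 10²⁶))^(1/3)
    = 1.46 × 10⁷ m

1.46 × 10⁷ m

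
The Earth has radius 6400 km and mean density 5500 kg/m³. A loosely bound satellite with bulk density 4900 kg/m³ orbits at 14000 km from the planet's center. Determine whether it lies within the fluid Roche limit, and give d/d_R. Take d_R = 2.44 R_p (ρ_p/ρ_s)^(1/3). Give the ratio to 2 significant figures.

d_R = 2.44 × (6400 km) × (5500/4900)^(1/3) = 16230 km
d/d_R = (14000) / (16230) = 0.86
Since d/d_R < 1, the body is inside the Roche limit.

inside; d/d_R ≈ 0.86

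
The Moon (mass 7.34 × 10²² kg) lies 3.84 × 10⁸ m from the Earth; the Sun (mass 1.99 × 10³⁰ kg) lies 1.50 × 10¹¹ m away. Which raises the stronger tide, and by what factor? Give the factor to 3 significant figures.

The Moon, by a factor of ≈ 2.20

The tide-raising term goes as M/d³ (the gradient of a 1/d² field).
The Moon: (7.34 × 10²²) / (3.84 × 10⁸)³ = 1.296 × 10⁻³
The Sun: (1.99 × 10³⁰) / (1.50 × 10¹¹)³ = 5.896 × 10⁻⁴
Ratio (larger/smaller) = 2.20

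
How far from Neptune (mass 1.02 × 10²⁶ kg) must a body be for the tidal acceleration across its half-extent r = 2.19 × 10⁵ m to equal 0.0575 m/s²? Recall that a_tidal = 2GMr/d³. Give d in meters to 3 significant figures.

2GMr/d³ = a_tidal  ⇒  d = (2GMr / a_tidal)^(1/3)
d = (2 × 6.674×10⁻¹¹ × (1.02 × 10²⁶) × (2.19 × 10⁵) / (0.0575))^(1/3)
  = 3.73 × 10⁷ m

3.73 × 10⁷ m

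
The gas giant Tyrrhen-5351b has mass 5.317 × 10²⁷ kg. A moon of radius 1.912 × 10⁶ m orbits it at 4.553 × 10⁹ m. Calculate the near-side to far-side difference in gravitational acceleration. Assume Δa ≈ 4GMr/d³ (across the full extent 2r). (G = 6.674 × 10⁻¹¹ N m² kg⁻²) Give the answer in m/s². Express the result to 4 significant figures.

Differencing GM/(d−r)² and GM/(d+r)² to first order in r/d gives 4GMr/d³.
Δg = 4GMr/d³
   = 4 × (6.674 × 10⁻¹¹) × (5.317 × 10²⁷) × (1.912 × 10⁶) / (4.553 × 10⁹)³
   = 2.875 × 10⁻⁵ m/s²

2.875 × 10⁻⁵ m/s²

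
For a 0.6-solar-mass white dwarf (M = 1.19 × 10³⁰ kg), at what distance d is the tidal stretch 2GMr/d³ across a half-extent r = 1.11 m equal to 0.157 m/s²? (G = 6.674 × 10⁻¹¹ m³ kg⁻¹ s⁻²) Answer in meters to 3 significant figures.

2GMr/d³ = a_tidal  ⇒  d = (2GMr / a_tidal)^(1/3)
d = (2 × 6.674×10⁻¹¹ × (1.19 × 10³⁰) × (1.11) / (0.157))^(1/3)
  = 1.04 × 10⁷ m

1.04 × 10⁷ m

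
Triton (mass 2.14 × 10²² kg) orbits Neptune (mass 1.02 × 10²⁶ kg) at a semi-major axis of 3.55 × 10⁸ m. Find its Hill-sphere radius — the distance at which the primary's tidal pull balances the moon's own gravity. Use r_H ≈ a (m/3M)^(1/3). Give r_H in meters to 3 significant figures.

r_H ≈ a (m/3M)^(1/3)
    = (3.55 × 10⁸) × (2.14 × 10²² / (3 × 1.02 × 10²⁶))^(1/3)
    = 1.46 × 10⁷ m

1.46 × 10⁷ m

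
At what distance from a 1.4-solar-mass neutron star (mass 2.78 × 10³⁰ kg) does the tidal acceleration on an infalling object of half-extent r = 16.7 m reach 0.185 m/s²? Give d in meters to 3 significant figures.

2GMr/d³ = a_tidal  ⇒  d = (2GMr / a_tidal)^(1/3)
d = (2 × 6.674×10⁻¹¹ × (2.78 × 10³⁰) × (16.7) / (0.185))^(1/3)
  = 3.22 × 10⁷ m

3.22 × 10⁷ m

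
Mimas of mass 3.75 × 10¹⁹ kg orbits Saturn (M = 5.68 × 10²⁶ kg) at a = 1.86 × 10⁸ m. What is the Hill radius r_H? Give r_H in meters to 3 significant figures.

5.21 × 10⁵ m

r_H ≈ a (m/3M)^(1/3)
    = (1.86 × 10⁸) × (3.75 × 10¹⁹ / (3 × 5.68 × 10²⁶))^(1/3)
    = 5.21 × 10⁵ m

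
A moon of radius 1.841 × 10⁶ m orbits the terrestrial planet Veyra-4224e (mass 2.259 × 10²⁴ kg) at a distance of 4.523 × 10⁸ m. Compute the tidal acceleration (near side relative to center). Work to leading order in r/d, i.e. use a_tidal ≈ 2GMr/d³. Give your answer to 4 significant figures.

5.999 × 10⁻⁶ m/s²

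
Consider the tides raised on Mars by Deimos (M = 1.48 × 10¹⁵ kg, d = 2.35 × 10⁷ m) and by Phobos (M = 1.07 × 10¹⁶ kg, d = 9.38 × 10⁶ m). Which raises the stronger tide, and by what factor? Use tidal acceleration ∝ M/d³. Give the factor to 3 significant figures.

Tidal acceleration ∝ M/d³, so compare M/d³ for each.
Deimos: (1.48 × 10¹⁵) / (2.35 × 10⁷)³ = 1.140 × 10⁻⁷
Phobos: (1.07 × 10¹⁶) / (9.38 × 10⁶)³ = 1.297 × 10⁻⁵
Ratio (larger/smaller) = 114

Phobos, by a factor of ≈ 114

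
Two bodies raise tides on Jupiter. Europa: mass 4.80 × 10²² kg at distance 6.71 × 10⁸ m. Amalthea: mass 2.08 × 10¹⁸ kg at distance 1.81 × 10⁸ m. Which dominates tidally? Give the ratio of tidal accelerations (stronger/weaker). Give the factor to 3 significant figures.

Europa, by a factor of ≈ 453

The tide-raising term goes as M/d³ (the gradient of a 1/d² field).
Europa: (4.80 × 10²²) / (6.71 × 10⁸)³ = 1.589 × 10⁻⁴
Amalthea: (2.08 × 10¹⁸) / (1.81 × 10⁸)³ = 3.508 × 10⁻⁷
Ratio (larger/smaller) = 453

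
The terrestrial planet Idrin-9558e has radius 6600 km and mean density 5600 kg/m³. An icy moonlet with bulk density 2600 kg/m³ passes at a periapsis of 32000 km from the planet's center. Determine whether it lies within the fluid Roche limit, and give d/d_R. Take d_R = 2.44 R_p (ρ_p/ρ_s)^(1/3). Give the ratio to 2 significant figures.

outside; d/d_R ≈ 1.5

d_R = 2.44 × (6600 km) × (5600/2600)^(1/3) = 20800 km
d/d_R = (32000) / (20800) = 1.5
Since d/d_R > 1, the body is outside the Roche limit.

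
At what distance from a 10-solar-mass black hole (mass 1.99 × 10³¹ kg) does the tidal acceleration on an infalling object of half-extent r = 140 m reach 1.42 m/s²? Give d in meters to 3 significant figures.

2GMr/d³ = a_tidal  ⇒  d = (2GMr / a_tidal)^(1/3)
d = (2 × 6.674×10⁻¹¹ × (1.99 × 10³¹) × (140) / (1.42))^(1/3)
  = 6.40 × 10⁷ m

6.40 × 10⁷ m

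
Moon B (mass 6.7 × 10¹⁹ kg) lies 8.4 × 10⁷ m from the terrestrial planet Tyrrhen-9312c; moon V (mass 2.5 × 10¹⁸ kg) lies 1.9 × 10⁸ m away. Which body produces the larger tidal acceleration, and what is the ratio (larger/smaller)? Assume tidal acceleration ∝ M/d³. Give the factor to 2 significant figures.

Moon B, by a factor of ≈ 310

Compare M/d³ for the two perturbers:
Moon B: (6.7 × 10¹⁹) / (8.4 × 10⁷)³ = 1.130 × 10⁻⁴
Moon V: (2.5 × 10¹⁸) / (1.9 × 10⁸)³ = 3.645 × 10⁻⁷
Ratio (larger/smaller) = 310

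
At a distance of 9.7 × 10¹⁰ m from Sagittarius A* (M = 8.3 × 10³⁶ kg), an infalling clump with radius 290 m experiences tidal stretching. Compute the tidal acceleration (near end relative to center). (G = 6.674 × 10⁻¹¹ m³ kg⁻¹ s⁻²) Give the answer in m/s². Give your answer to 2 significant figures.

Since r ≪ d, expand the inverse-square field across one radius to get the leading 2GMr/d³ term.
a_tidal = 2GMr/d³
        = 2 × (6.674 × 10⁻¹¹) × (8.3 × 10³⁶) × (290) / (9.7 × 10¹⁰)³
        = 3.5 × 10⁻⁴ m/s²

3.5 × 10⁻⁴ m/s²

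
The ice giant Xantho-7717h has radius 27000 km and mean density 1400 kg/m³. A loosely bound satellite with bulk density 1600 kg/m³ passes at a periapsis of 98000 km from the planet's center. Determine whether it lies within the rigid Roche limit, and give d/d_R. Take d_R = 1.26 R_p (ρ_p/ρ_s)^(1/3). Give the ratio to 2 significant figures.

outside; d/d_R ≈ 3.0

d_R = 1.26 × (27000 km) × (1400/1600)^(1/3) = 32540 km
d/d_R = (98000) / (32540) = 3.0
Since d/d_R > 1, the body is outside the Roche limit.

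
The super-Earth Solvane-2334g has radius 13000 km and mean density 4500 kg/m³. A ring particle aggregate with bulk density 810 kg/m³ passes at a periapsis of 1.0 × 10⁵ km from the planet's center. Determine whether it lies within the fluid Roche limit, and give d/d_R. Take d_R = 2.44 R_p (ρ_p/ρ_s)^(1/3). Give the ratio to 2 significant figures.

outside; d/d_R ≈ 1.8

d_R = 2.44 × (13000 km) × (4500/810)^(1/3) = 56180 km
d/d_R = (1.0 × 10⁵) / (56180) = 1.8
Since d/d_R > 1, the body is outside the Roche limit.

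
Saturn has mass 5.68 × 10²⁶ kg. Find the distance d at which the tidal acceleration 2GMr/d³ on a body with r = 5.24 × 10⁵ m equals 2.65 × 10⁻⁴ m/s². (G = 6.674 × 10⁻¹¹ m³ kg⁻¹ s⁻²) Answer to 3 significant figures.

2GMr/d³ = a_tidal  ⇒  d = (2GMr / a_tidal)^(1/3)
d = (2 × 6.674×10⁻¹¹ × (5.68 × 10²⁶) × (5.24 × 10⁵) / (2.65 × 10⁻⁴))^(1/3)
  = 5.31 × 10⁸ m

5.31 × 10⁸ m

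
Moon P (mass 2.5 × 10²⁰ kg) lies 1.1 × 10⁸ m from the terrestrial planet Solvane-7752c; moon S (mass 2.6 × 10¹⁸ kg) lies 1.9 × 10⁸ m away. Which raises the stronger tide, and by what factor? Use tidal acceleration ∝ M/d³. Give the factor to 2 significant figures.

The tide-raising term goes as M/d³ (the gradient of a 1/d² field).
Moon P: (2.5 × 10²⁰) / (1.1 × 10⁸)³ = 1.878 × 10⁻⁴
Moon S: (2.6 × 10¹⁸) / (1.9 × 10⁸)³ = 3.791 × 10⁻⁷
Ratio (larger/smaller) = 500

Moon P, by a factor of ≈ 500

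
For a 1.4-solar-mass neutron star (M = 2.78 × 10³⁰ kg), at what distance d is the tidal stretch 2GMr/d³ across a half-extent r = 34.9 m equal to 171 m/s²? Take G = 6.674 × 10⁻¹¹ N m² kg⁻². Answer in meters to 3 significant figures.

4.23 × 10⁶ m

2GMr/d³ = a_tidal  ⇒  d = (2GMr / a_tidal)^(1/3)
d = (2 × 6.674×10⁻¹¹ × (2.78 × 10³⁰) × (34.9) / (171))^(1/3)
  = 4.23 × 10⁶ m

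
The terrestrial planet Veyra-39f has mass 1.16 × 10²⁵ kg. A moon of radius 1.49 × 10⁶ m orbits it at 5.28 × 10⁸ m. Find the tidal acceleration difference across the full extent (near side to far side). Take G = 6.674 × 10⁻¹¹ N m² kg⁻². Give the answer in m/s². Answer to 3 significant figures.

3.13 × 10⁻⁵ m/s²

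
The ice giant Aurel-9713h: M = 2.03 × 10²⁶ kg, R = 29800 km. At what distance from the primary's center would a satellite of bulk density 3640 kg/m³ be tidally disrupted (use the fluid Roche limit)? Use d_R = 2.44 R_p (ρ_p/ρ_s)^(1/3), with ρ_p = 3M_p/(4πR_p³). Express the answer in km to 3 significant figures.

57800 km

ρ_p = 3M_p/(4πR_p³) = 3 × (2.03 × 10²⁶) / (4π × (2.98 × 10⁷ m)³) = 1830 kg/m³
d_R = 2.44 × 29800 km × (1830/3640)^(1/3)
    = 57800 km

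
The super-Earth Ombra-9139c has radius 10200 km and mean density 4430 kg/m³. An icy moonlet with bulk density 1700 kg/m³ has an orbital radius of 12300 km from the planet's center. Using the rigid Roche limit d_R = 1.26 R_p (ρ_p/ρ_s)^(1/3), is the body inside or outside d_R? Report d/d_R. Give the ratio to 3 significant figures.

d_R = 1.26 × (10200 km) × (4430/1700)^(1/3) = 17690 km
d/d_R = (12300) / (17690) = 0.695
Since d/d_R < 1, the body is inside the Roche limit.

inside; d/d_R ≈ 0.695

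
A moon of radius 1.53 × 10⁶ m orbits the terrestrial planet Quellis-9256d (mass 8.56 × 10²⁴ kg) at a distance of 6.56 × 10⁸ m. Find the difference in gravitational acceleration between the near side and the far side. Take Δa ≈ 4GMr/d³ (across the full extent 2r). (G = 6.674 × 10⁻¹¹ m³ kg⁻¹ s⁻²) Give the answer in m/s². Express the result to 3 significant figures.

Δg = 4GMr/d³
   = 4 × (6.674 × 10⁻¹¹) × (8.56 × 10²⁴) × (1.53 × 10⁶) / (6.56 × 10⁸)³
   = 1.24 × 10⁻⁵ m/s²

1.24 × 10⁻⁵ m/s²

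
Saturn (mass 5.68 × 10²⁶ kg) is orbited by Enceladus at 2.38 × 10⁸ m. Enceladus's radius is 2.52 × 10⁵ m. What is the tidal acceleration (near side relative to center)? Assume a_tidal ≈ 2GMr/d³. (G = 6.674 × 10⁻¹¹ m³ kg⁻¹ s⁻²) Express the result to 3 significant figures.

1.42 × 10⁻³ m/s²

Δg = 2GMr/d³
   = 2 × (6.674 × 10⁻¹¹) × (5.68 × 10²⁶) × (2.52 × 10⁵) / (2.38 × 10⁸)³
   = 1.42 × 10⁻³ m/s²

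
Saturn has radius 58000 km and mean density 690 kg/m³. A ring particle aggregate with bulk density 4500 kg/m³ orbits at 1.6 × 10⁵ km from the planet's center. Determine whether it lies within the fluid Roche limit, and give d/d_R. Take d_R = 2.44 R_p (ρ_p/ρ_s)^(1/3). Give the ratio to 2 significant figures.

d_R = 2.44 × (58000 km) × (690/4500)^(1/3) = 75750 km
d/d_R = (1.6 × 10⁵) / (75750) = 2.1
Since d/d_R > 1, the body is outside the Roche limit.

outside; d/d_R ≈ 2.1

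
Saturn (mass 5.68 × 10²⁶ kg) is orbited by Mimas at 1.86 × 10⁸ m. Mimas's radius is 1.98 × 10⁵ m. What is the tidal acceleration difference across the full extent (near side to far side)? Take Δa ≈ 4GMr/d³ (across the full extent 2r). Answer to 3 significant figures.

4.67 × 10⁻³ m/s²

Δa = 4GMr/d³
   = 4 × (6.674 × 10⁻¹¹) × (5.68 × 10²⁶) × (1.98 × 10⁵) / (1.86 × 10⁸)³
   = 4.67 × 10⁻³ m/s²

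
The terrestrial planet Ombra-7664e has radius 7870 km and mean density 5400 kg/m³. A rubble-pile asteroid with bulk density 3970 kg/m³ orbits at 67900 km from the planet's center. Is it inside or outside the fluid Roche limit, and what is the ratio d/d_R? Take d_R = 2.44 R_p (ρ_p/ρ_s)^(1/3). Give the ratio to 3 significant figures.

d_R = 2.44 × (7870 km) × (5400/3970)^(1/3) = 21280 km
d/d_R = (67900) / (21280) = 3.19
Since d/d_R > 1, the body is outside the Roche limit.

outside; d/d_R ≈ 3.19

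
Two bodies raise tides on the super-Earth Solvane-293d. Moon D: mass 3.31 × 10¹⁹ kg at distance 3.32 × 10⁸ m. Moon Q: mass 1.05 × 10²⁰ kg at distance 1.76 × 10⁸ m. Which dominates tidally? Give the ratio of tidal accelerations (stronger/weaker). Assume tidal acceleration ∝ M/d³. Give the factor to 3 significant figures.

Tidal acceleration ∝ M/d³, so compare M/d³ for each.
Moon D: (3.31 × 10¹⁹) / (3.32 × 10⁸)³ = 9.045 × 10⁻⁷
Moon Q: (1.05 × 10²⁰) / (1.76 × 10⁸)³ = 1.926 × 10⁻⁵
Ratio (larger/smaller) = 21.3

Moon Q, by a factor of ≈ 21.3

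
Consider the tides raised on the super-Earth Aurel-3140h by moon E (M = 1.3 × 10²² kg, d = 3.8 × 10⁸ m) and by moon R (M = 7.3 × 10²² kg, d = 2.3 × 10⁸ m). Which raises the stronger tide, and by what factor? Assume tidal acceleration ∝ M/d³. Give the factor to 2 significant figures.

Compare M/d³ for the two perturbers:
Moon E: (1.3 × 10²²) / (3.8 × 10⁸)³ = 2.369 × 10⁻⁴
Moon R: (7.3 × 10²²) / (2.3 × 10⁸)³ = 6.000 × 10⁻³
Ratio (larger/smaller) = 25

Moon R, by a factor of ≈ 25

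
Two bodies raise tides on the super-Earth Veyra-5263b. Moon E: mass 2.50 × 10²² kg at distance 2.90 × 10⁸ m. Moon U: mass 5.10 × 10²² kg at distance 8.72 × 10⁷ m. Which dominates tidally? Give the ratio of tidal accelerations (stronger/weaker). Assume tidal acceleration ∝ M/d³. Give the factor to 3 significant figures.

Moon U, by a factor of ≈ 75.0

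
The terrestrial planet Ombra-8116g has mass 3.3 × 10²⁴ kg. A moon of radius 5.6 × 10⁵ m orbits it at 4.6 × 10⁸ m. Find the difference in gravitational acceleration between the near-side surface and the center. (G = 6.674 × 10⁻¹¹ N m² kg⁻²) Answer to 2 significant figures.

The tidal stretch is the gradient of GM/d² times the body's extent r, hence the 1/d³ dependence.
Δg = 2GMr/d³
   = 2 × (6.674 × 10⁻¹¹) × (3.3 × 10²⁴) × (5.6 × 10⁵) / (4.6 × 10⁸)³
   = 2.5 × 10⁻⁶ m/s²

2.5 × 10⁻⁶ m/s²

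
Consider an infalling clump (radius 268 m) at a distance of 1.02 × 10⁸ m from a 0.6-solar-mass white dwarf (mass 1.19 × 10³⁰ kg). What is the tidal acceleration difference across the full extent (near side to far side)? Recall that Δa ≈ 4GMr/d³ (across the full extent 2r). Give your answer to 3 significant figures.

8.02 × 10⁻² m/s²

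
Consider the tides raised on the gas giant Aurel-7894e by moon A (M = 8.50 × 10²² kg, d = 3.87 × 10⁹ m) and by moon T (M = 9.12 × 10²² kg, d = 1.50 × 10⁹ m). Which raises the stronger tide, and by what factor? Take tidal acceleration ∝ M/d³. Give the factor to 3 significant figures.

Tidal stretch scales as M/d³; compute that for each body.
Moon A: (8.50 × 10²²) / (3.87 × 10⁹)³ = 1.467 × 10⁻⁶
Moon T: (9.12 × 10²²) / (1.50 × 10⁹)³ = 2.702 × 10⁻⁵
Ratio (larger/smaller) = 18.4

Moon T, by a factor of ≈ 18.4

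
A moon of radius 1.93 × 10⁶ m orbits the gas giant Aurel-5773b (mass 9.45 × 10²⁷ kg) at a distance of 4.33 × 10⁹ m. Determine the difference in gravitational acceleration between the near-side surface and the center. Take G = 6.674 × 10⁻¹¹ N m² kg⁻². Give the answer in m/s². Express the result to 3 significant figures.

3.00 × 10⁻⁵ m/s²

The tidal stretch is the gradient of GM/d² times the body's extent r, hence the 1/d³ dependence.
a_tidal = 2GMr/d³
        = 2 × (6.674 × 10⁻¹¹) × (9.45 × 10²⁷) × (1.93 × 10⁶) / (4.33 × 10⁹)³
        = 3.00 × 10⁻⁵ m/s²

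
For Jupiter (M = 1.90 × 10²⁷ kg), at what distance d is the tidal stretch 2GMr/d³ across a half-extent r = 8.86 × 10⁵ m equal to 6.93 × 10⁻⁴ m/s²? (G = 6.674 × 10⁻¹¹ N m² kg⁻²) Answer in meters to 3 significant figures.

6.87 × 10⁸ m

2GMr/d³ = a_tidal  ⇒  d = (2GMr / a_tidal)^(1/3)
d = (2 × 6.674×10⁻¹¹ × (1.90 × 10²⁷) × (8.86 × 10⁵) / (6.93 × 10⁻⁴))^(1/3)
  = 6.87 × 10⁸ m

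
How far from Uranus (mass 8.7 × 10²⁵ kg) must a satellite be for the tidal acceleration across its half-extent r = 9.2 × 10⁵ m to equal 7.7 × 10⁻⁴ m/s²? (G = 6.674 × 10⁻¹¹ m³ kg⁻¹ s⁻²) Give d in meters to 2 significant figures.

2.4 × 10⁸ m

2GMr/d³ = a_tidal  ⇒  d = (2GMr / a_tidal)^(1/3)
d = (2 × 6.674×10⁻¹¹ × (8.7 × 10²⁵) × (9.2 × 10⁵) / (7.7 × 10⁻⁴))^(1/3)
  = 2.4 × 10⁸ m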